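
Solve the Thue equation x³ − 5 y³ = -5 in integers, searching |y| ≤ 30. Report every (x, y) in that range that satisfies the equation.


The equation is x³ - 5y³ = -5. For fixed y, x³ = 5·y³ − 5, so a solution requires the RHS to be a perfect cube.
Strategy: iterate y from -30 to 30, compute RHS = 5·y³ − 5, and check whether it is a (positive or negative) perfect cube.
Check small values of y:
  y = 0: RHS = -5 is not a perfect cube.
  y = 1: RHS = 0 = (0)³ ⇒ x = 0 works.
  y = -1: RHS = -10 is not a perfect cube.
  y = 2: RHS = 35 is not a perfect cube.
  y = -2: RHS = -45 is not a perfect cube.
  y = 3: RHS = 130 is not a perfect cube.
  y = -3: RHS = -140 is not a perfect cube.
Continuing the search up to |y| = 30 finds no further solutions beyond those listed.
Collected solutions: (0, 1).

Solutions (with |y| ≤ 30): (0, 1).


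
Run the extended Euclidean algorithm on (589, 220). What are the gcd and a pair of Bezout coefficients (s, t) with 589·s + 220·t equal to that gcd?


Euclidean algorithm on (589, 220) — divide until remainder is 0:
  589 = 2 · 220 + 149
  220 = 1 · 149 + 71
  149 = 2 · 71 + 7
  71 = 10 · 7 + 1
  7 = 7 · 1 + 0
gcd(589, 220) = 1.
Track Bezout coefficients alongside the remainders: start with r₀ = 589 = a·1 + b·0 (s = 1, t = 0) and r₁ = 220 = a·0 + b·1 (s = 0, t = 1); each new remainder r_{k+1} = r_{k-1} − q_k·r_k inherits s_{k+1} = s_{k-1} − q_k·s_k, t_{k+1} = t_{k-1} − q_k·t_k, so r_k = a·s_k + b·t_k at every step:
  q = 2: r = 149, s = 1 − 2·0 = 1, t = 0 − 2·1 = -2  (check: 589·1 + 220·(-2) = 149)
  q = 1: r = 71, s = 0 − 1·1 = -1, t = 1 − 1·(-2) = 3  (check: 589·(-1) + 220·3 = 71)
  q = 2: r = 7, s = 1 − 2·(-1) = 3, t = -2 − 2·3 = -8  (check: 589·3 + 220·(-8) = 7)
  q = 10: r = 1, s = -1 − 10·3 = -31, t = 3 − 10·(-8) = 83  (check: 589·(-31) + 220·83 = 1)
The row with r = 1 (the gcd) gives the Bezout coefficients s = -31, t = 83.
Result: 589 · (-31) + 220 · (83) = 1.

gcd(589, 220) = 1; s = -31, t = 83 (check: 589·(-31) + 220·83 = 1).


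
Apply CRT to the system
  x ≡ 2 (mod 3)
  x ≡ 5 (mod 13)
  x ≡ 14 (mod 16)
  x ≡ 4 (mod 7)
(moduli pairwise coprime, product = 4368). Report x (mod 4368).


Product of moduli M = 3 · 13 · 16 · 7 = 4368.
Merge one congruence at a time:
  Start: x ≡ 2 (mod 3).
  Combine with x ≡ 5 (mod 13); new modulus lcm = 39.
    Write x = 2 + 3·t and substitute into x ≡ 5 (mod 13): 3·t ≡ 5 − 2 = 3 (mod 13).
    The inverse of 3 mod 13 is 9 (since 3·9 = 27 = 2·13 + 1), so t ≡ 9·3 = 27 ≡ 1 (mod 13).
    Then x = 2 + 3·1 = 5, valid modulo lcm(3, 13) = 39: x ≡ 5 (mod 39).
  Combine with x ≡ 14 (mod 16); new modulus lcm = 624.
    Write x = 5 + 39·t and substitute into x ≡ 14 (mod 16): 39·t ≡ 14 − 5 = 9 (mod 16).
    Reduce coefficients mod 16: 7·t ≡ 9 (mod 16).
    The inverse of 7 mod 16 is 7 (since 7·7 = 49 = 3·16 + 1), so t ≡ 7·9 = 63 ≡ 15 (mod 16).
    Then x = 5 + 39·15 = 590, valid modulo lcm(39, 16) = 624: x ≡ 590 (mod 624).
  Combine with x ≡ 4 (mod 7); new modulus lcm = 4368.
    Write x = 590 + 624·t and substitute into x ≡ 4 (mod 7): 624·t ≡ 4 − 590 = -586 (mod 7).
    Reduce coefficients mod 7: 1·t ≡ 2 (mod 7).
    So t ≡ 2 (mod 7).
    Then x = 590 + 624·2 = 1838, valid modulo lcm(624, 7) = 4368: x ≡ 1838 (mod 4368).
Verify against each original: 1838 mod 3 = 2, 1838 mod 13 = 5, 1838 mod 16 = 14, 1838 mod 7 = 4.

x ≡ 1838 (mod 4368).


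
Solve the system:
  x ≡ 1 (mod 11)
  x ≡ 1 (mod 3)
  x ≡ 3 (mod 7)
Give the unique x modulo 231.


Moduli 11, 3, 7 are pairwise coprime; by CRT there is a unique solution modulo M = 11 · 3 · 7 = 231.
Solve pairwise, accumulating the modulus:
  Start with x ≡ 1 (mod 11).
  Combine with x ≡ 1 (mod 3): since gcd(11, 3) = 1, we get a unique residue mod 33.
    Write x = 1 + 11·t and substitute into x ≡ 1 (mod 3): 11·t ≡ 1 − 1 = 0 (mod 3).
    Reduce coefficients mod 3: 2·t ≡ 0 (mod 3).
    The inverse of 2 mod 3 is 2 (since 2·2 = 4 = 1·3 + 1), so t ≡ 2·0 = 0 ≡ 0 (mod 3).
    Then x = 1 + 11·0 = 1, valid modulo lcm(11, 3) = 33: x ≡ 1 (mod 33).
  Combine with x ≡ 3 (mod 7): since gcd(33, 7) = 1, we get a unique residue mod 231.
    Write x = 1 + 33·t and substitute into x ≡ 3 (mod 7): 33·t ≡ 3 − 1 = 2 (mod 7).
    Reduce coefficients mod 7: 5·t ≡ 2 (mod 7).
    The inverse of 5 mod 7 is 3 (since 5·3 = 15 = 2·7 + 1), so t ≡ 3·2 = 6 ≡ 6 (mod 7).
    Then x = 1 + 33·6 = 199, valid modulo lcm(33, 7) = 231: x ≡ 199 (mod 231).
Verify: 199 mod 11 = 1 ✓, 199 mod 3 = 1 ✓, 199 mod 7 = 3 ✓.

x ≡ 199 (mod 231).


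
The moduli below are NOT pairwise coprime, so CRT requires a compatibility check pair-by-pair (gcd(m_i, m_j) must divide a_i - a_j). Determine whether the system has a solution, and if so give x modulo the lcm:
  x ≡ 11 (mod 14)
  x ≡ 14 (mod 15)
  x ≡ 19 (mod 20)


Moduli 14, 15, 20 are not pairwise coprime, so CRT works modulo lcm(m_i) when all pairwise compatibility conditions hold.
Pairwise compatibility: gcd(m_i, m_j) must divide a_i - a_j for every pair.
Merge one congruence at a time:
  Start: x ≡ 11 (mod 14).
  Combine with x ≡ 14 (mod 15): gcd(14, 15) = 1; 14 - 11 = 3, which IS divisible by 1, so compatible.
    Write x = 11 + 14·t and substitute into x ≡ 14 (mod 15): 14·t ≡ 14 − 11 = 3 (mod 15).
    The inverse of 14 mod 15 is 14 (since 14·14 = 196 = 13·15 + 1), so t ≡ 14·3 = 42 ≡ 12 (mod 15).
    Then x = 11 + 14·12 = 179, valid modulo lcm(14, 15) = 210: x ≡ 179 (mod 210).
  Combine with x ≡ 19 (mod 20): gcd(210, 20) = 10; 19 - 179 = -160, which IS divisible by 10, so compatible.
    Write x = 179 + 210·t and substitute into x ≡ 19 (mod 20): 210·t ≡ 19 − 179 = -160 (mod 20).
    Divide the congruence (and modulus) by g = 10: 21·t ≡ -16 (mod 2).
    Reduce coefficients mod 2: 1·t ≡ 0 (mod 2).
    So t ≡ 0 (mod 2).
    Then x = 179 + 210·0 = 179, valid modulo lcm(210, 20) = 420: x ≡ 179 (mod 420).
Verify: 179 mod 14 = 11, 179 mod 15 = 14, 179 mod 20 = 19.

x ≡ 179 (mod 420).


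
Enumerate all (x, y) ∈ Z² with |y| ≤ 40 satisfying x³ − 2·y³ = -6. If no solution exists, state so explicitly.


The equation is x³ - 2y³ = -6. For fixed y, x³ = 2·y³ − 6, so a solution requires the RHS to be a perfect cube.
Strategy: iterate y from -40 to 40, compute RHS = 2·y³ − 6, and check whether it is a (positive or negative) perfect cube.
Check small values of y:
  y = 0: RHS = -6 is not a perfect cube.
  y = 1: RHS = -4 is not a perfect cube.
  y = -1: RHS = -8 = (-2)³ ⇒ x = -2 works.
  y = 2: RHS = 10 is not a perfect cube.
  y = -2: RHS = -22 is not a perfect cube.
  y = 3: RHS = 48 is not a perfect cube.
  y = -3: RHS = -60 is not a perfect cube.
Continuing the search up to |y| = 40 finds no further solutions beyond those listed.
Collected solutions: (-2, -1).

Solutions (with |y| ≤ 40): (-2, -1).


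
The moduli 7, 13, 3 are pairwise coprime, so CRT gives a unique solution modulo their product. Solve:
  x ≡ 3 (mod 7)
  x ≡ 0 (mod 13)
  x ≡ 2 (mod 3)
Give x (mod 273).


Moduli 7, 13, 3 are pairwise coprime; by CRT there is a unique solution modulo M = 7 · 13 · 3 = 273.
Solve pairwise, accumulating the modulus:
  Start with x ≡ 3 (mod 7).
  Combine with x ≡ 0 (mod 13): since gcd(7, 13) = 1, we get a unique residue mod 91.
    Write x = 3 + 7·t and substitute into x ≡ 0 (mod 13): 7·t ≡ 0 − 3 = -3 (mod 13).
    Reduce coefficients mod 13: 7·t ≡ 10 (mod 13).
    The inverse of 7 mod 13 is 2 (since 7·2 = 14 = 1·13 + 1), so t ≡ 2·10 = 20 ≡ 7 (mod 13).
    Then x = 3 + 7·7 = 52, valid modulo lcm(7, 13) = 91: x ≡ 52 (mod 91).
  Combine with x ≡ 2 (mod 3): since gcd(91, 3) = 1, we get a unique residue mod 273.
    Write x = 52 + 91·t and substitute into x ≡ 2 (mod 3): 91·t ≡ 2 − 52 = -50 (mod 3).
    Reduce coefficients mod 3: 1·t ≡ 1 (mod 3).
    So t ≡ 1 (mod 3).
    Then x = 52 + 91·1 = 143, valid modulo lcm(91, 3) = 273: x ≡ 143 (mod 273).
Verify: 143 mod 7 = 3 ✓, 143 mod 13 = 0 ✓, 143 mod 3 = 2 ✓.

x ≡ 143 (mod 273).


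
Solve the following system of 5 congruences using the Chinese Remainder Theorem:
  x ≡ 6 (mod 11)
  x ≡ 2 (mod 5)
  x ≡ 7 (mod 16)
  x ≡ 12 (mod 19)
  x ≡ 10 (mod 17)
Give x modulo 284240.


Product of moduli M = 11 · 5 · 16 · 19 · 17 = 284240.
Merge one congruence at a time:
  Start: x ≡ 6 (mod 11).
  Combine with x ≡ 2 (mod 5); new modulus lcm = 55.
    Write x = 6 + 11·t and substitute into x ≡ 2 (mod 5): 11·t ≡ 2 − 6 = -4 (mod 5).
    Reduce coefficients mod 5: 1·t ≡ 1 (mod 5).
    So t ≡ 1 (mod 5).
    Then x = 6 + 11·1 = 17, valid modulo lcm(11, 5) = 55: x ≡ 17 (mod 55).
  Combine with x ≡ 7 (mod 16); new modulus lcm = 880.
    Write x = 17 + 55·t and substitute into x ≡ 7 (mod 16): 55·t ≡ 7 − 17 = -10 (mod 16).
    Reduce coefficients mod 16: 7·t ≡ 6 (mod 16).
    The inverse of 7 mod 16 is 7 (since 7·7 = 49 = 3·16 + 1), so t ≡ 7·6 = 42 ≡ 10 (mod 16).
    Then x = 17 + 55·10 = 567, valid modulo lcm(55, 16) = 880: x ≡ 567 (mod 880).
  Combine with x ≡ 12 (mod 19); new modulus lcm = 16720.
    Write x = 567 + 880·t and substitute into x ≡ 12 (mod 19): 880·t ≡ 12 − 567 = -555 (mod 19).
    Reduce coefficients mod 19: 6·t ≡ 15 (mod 19).
    The inverse of 6 mod 19 is 16 (since 6·16 = 96 = 5·19 + 1), so t ≡ 16·15 = 240 ≡ 12 (mod 19).
    Then x = 567 + 880·12 = 11127, valid modulo lcm(880, 19) = 16720: x ≡ 11127 (mod 16720).
  Combine with x ≡ 10 (mod 17); new modulus lcm = 284240.
    Write x = 11127 + 16720·t and substitute into x ≡ 10 (mod 17): 16720·t ≡ 10 − 11127 = -11117 (mod 17).
    Reduce coefficients mod 17: 9·t ≡ 1 (mod 17).
    The inverse of 9 mod 17 is 2 (since 9·2 = 18 = 1·17 + 1), so t ≡ 2·1 = 2 ≡ 2 (mod 17).
    Then x = 11127 + 16720·2 = 44567, valid modulo lcm(16720, 17) = 284240: x ≡ 44567 (mod 284240).
Verify against each original: 44567 mod 11 = 6, 44567 mod 5 = 2, 44567 mod 16 = 7, 44567 mod 19 = 12, 44567 mod 17 = 10.

x ≡ 44567 (mod 284240).


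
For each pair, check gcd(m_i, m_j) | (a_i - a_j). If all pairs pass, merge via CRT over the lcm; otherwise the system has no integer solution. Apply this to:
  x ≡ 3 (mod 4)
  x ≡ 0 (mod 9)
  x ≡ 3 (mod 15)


Moduli 4, 9, 15 are not pairwise coprime, so CRT works modulo lcm(m_i) when all pairwise compatibility conditions hold.
Pairwise compatibility: gcd(m_i, m_j) must divide a_i - a_j for every pair.
Merge one congruence at a time:
  Start: x ≡ 3 (mod 4).
  Combine with x ≡ 0 (mod 9): gcd(4, 9) = 1; 0 - 3 = -3, which IS divisible by 1, so compatible.
    Write x = 3 + 4·t and substitute into x ≡ 0 (mod 9): 4·t ≡ 0 − 3 = -3 (mod 9).
    Reduce coefficients mod 9: 4·t ≡ 6 (mod 9).
    The inverse of 4 mod 9 is 7 (since 4·7 = 28 = 3·9 + 1), so t ≡ 7·6 = 42 ≡ 6 (mod 9).
    Then x = 3 + 4·6 = 27, valid modulo lcm(4, 9) = 36: x ≡ 27 (mod 36).
  Combine with x ≡ 3 (mod 15): gcd(36, 15) = 3; 3 - 27 = -24, which IS divisible by 3, so compatible.
    Write x = 27 + 36·t and substitute into x ≡ 3 (mod 15): 36·t ≡ 3 − 27 = -24 (mod 15).
    Divide the congruence (and modulus) by g = 3: 12·t ≡ -8 (mod 5).
    Reduce coefficients mod 5: 2·t ≡ 2 (mod 5).
    The inverse of 2 mod 5 is 3 (since 2·3 = 6 = 1·5 + 1), so t ≡ 3·2 = 6 ≡ 1 (mod 5).
    Then x = 27 + 36·1 = 63, valid modulo lcm(36, 15) = 180: x ≡ 63 (mod 180).
Verify: 63 mod 4 = 3, 63 mod 9 = 0, 63 mod 15 = 3.

x ≡ 63 (mod 180).


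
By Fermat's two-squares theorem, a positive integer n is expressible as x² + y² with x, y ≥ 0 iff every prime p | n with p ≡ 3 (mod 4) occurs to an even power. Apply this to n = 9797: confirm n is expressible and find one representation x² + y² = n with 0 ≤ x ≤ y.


Step 1: Factor n = 9797 = 97 · 101.
Step 2: Check the mod-4 condition on each prime factor: 97 ≡ 1 (mod 4), exponent 1; 101 ≡ 1 (mod 4), exponent 1.
All primes ≡ 3 (mod 4) appear to even exponent (or don't appear), so by the two-squares theorem n IS expressible as a sum of two squares.
Step 3: Build a representation. Here n = 97 · 101 is a product of primes ≡ 1 (mod 4). Each prime p ≡ 1 (mod 4) is itself a sum of two squares; find a² by testing p − a² for a perfect square:
  97: 97 − 1² = 96, 97 − 2² = 93, 97 − 3² = 88, 97 − 4² = 81 = 9² ⇒ 97 = 4² + 9².
  101: 101 − 1² = 100 = 10² ⇒ 101 = 1² + 10².
  Combine using the Brahmagupta–Fibonacci identity (a² + b²)(c² + d²) = (ac − bd)² + (ad + bc)² = (ac + bd)² + (ad − bc)²:
  97 · 101 = 9797: from (4² + 9²)(1² + 10²), take (4·1 − 9·10, 4·10 + 9·1) = (4 − 90, 40 + 9) = (-86, 49); dropping signs (only squares matter) gives (86, 49); check 86² + 49² = 7396 + 2401 = 9797 ✓.
Step 4: Order so x ≤ y and verify: 49² + 86² = 2401 + 7396 = 9797 = n. ✓

n = 9797 = 49² + 86² (one valid representation with x ≤ y).


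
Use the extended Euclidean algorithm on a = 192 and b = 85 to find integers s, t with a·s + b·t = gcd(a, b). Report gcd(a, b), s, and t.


Euclidean algorithm on (192, 85) — divide until remainder is 0:
  192 = 2 · 85 + 22
  85 = 3 · 22 + 19
  22 = 1 · 19 + 3
  19 = 6 · 3 + 1
  3 = 3 · 1 + 0
gcd(192, 85) = 1.
Track Bezout coefficients alongside the remainders: start with r₀ = 192 = a·1 + b·0 (s = 1, t = 0) and r₁ = 85 = a·0 + b·1 (s = 0, t = 1); each new remainder r_{k+1} = r_{k-1} − q_k·r_k inherits s_{k+1} = s_{k-1} − q_k·s_k, t_{k+1} = t_{k-1} − q_k·t_k, so r_k = a·s_k + b·t_k at every step:
  q = 2: r = 22, s = 1 − 2·0 = 1, t = 0 − 2·1 = -2  (check: 192·1 + 85·(-2) = 22)
  q = 3: r = 19, s = 0 − 3·1 = -3, t = 1 − 3·(-2) = 7  (check: 192·(-3) + 85·7 = 19)
  q = 1: r = 3, s = 1 − 1·(-3) = 4, t = -2 − 1·7 = -9  (check: 192·4 + 85·(-9) = 3)
  q = 6: r = 1, s = -3 − 6·4 = -27, t = 7 − 6·(-9) = 61  (check: 192·(-27) + 85·61 = 1)
The row with r = 1 (the gcd) gives the Bezout coefficients s = -27, t = 61.
Result: 192 · (-27) + 85 · (61) = 1.

gcd(192, 85) = 1; s = -27, t = 61 (check: 192·(-27) + 85·61 = 1).


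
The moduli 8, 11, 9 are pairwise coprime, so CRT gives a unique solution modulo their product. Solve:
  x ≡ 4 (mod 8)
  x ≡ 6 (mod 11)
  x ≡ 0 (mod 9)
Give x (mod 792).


Moduli 8, 11, 9 are pairwise coprime; by CRT there is a unique solution modulo M = 8 · 11 · 9 = 792.
Solve pairwise, accumulating the modulus:
  Start with x ≡ 4 (mod 8).
  Combine with x ≡ 6 (mod 11): since gcd(8, 11) = 1, we get a unique residue mod 88.
    Write x = 4 + 8·t and substitute into x ≡ 6 (mod 11): 8·t ≡ 6 − 4 = 2 (mod 11).
    The inverse of 8 mod 11 is 7 (since 8·7 = 56 = 5·11 + 1), so t ≡ 7·2 = 14 ≡ 3 (mod 11).
    Then x = 4 + 8·3 = 28, valid modulo lcm(8, 11) = 88: x ≡ 28 (mod 88).
  Combine with x ≡ 0 (mod 9): since gcd(88, 9) = 1, we get a unique residue mod 792.
    Write x = 28 + 88·t and substitute into x ≡ 0 (mod 9): 88·t ≡ 0 − 28 = -28 (mod 9).
    Reduce coefficients mod 9: 7·t ≡ 8 (mod 9).
    The inverse of 7 mod 9 is 4 (since 7·4 = 28 = 3·9 + 1), so t ≡ 4·8 = 32 ≡ 5 (mod 9).
    Then x = 28 + 88·5 = 468, valid modulo lcm(88, 9) = 792: x ≡ 468 (mod 792).
Verify: 468 mod 8 = 4 ✓, 468 mod 11 = 6 ✓, 468 mod 9 = 0 ✓.

x ≡ 468 (mod 792).


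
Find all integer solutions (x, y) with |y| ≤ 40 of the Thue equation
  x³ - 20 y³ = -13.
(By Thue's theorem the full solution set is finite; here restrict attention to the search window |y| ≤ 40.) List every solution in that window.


The equation is x³ - 20y³ = -13. For fixed y, x³ = 20·y³ − 13, so a solution requires the RHS to be a perfect cube.
Strategy: iterate y from -40 to 40, compute RHS = 20·y³ − 13, and check whether it is a (positive or negative) perfect cube.
Check small values of y:
  y = 0: RHS = -13 is not a perfect cube.
  y = 1: RHS = 7 is not a perfect cube.
  y = -1: RHS = -33 is not a perfect cube.
  y = 2: RHS = 147 is not a perfect cube.
  y = -2: RHS = -173 is not a perfect cube.
  y = 3: RHS = 527 is not a perfect cube.
  y = -3: RHS = -553 is not a perfect cube.
Continuing the search up to |y| = 40 finds no solutions either.
No (x, y) in the scanned range satisfies the equation.

No integer solutions with |y| ≤ 40.


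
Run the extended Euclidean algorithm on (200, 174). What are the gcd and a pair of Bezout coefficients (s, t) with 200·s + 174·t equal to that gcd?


Euclidean algorithm on (200, 174) — divide until remainder is 0:
  200 = 1 · 174 + 26
  174 = 6 · 26 + 18
  26 = 1 · 18 + 8
  18 = 2 · 8 + 2
  8 = 4 · 2 + 0
gcd(200, 174) = 2.
Track Bezout coefficients alongside the remainders: start with r₀ = 200 = a·1 + b·0 (s = 1, t = 0) and r₁ = 174 = a·0 + b·1 (s = 0, t = 1); each new remainder r_{k+1} = r_{k-1} − q_k·r_k inherits s_{k+1} = s_{k-1} − q_k·s_k, t_{k+1} = t_{k-1} − q_k·t_k, so r_k = a·s_k + b·t_k at every step:
  q = 1: r = 26, s = 1 − 1·0 = 1, t = 0 − 1·1 = -1  (check: 200·1 + 174·(-1) = 26)
  q = 6: r = 18, s = 0 − 6·1 = -6, t = 1 − 6·(-1) = 7  (check: 200·(-6) + 174·7 = 18)
  q = 1: r = 8, s = 1 − 1·(-6) = 7, t = -1 − 1·7 = -8  (check: 200·7 + 174·(-8) = 8)
  q = 2: r = 2, s = -6 − 2·7 = -20, t = 7 − 2·(-8) = 23  (check: 200·(-20) + 174·23 = 2)
The row with r = 2 (the gcd) gives the Bezout coefficients s = -20, t = 23.
Result: 200 · (-20) + 174 · (23) = 2.

gcd(200, 174) = 2; s = -20, t = 23 (check: 200·(-20) + 174·23 = 2).


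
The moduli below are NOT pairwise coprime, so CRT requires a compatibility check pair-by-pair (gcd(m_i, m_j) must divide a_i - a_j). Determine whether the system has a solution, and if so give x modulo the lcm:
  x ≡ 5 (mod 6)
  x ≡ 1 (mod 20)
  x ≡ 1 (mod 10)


Moduli 6, 20, 10 are not pairwise coprime, so CRT works modulo lcm(m_i) when all pairwise compatibility conditions hold.
Pairwise compatibility: gcd(m_i, m_j) must divide a_i - a_j for every pair.
Merge one congruence at a time:
  Start: x ≡ 5 (mod 6).
  Combine with x ≡ 1 (mod 20): gcd(6, 20) = 2; 1 - 5 = -4, which IS divisible by 2, so compatible.
    Write x = 5 + 6·t and substitute into x ≡ 1 (mod 20): 6·t ≡ 1 − 5 = -4 (mod 20).
    Divide the congruence (and modulus) by g = 2: 3·t ≡ -2 (mod 10).
    Reduce coefficients mod 10: 3·t ≡ 8 (mod 10).
    The inverse of 3 mod 10 is 7 (since 3·7 = 21 = 2·10 + 1), so t ≡ 7·8 = 56 ≡ 6 (mod 10).
    Then x = 5 + 6·6 = 41, valid modulo lcm(6, 20) = 60: x ≡ 41 (mod 60).
  Combine with x ≡ 1 (mod 10): gcd(60, 10) = 10; 1 - 41 = -40, which IS divisible by 10, so compatible.
    Write x = 41 + 60·t and substitute into x ≡ 1 (mod 10): 60·t ≡ 1 − 41 = -40 (mod 10).
    Divide the congruence (and modulus) by g = 10: 6·t ≡ -4 (mod 1).
    Modulo 1 every t works; take t = 0.
    Then x = 41 + 60·0 = 41, valid modulo lcm(60, 10) = 60: x ≡ 41 (mod 60).
Verify: 41 mod 6 = 5, 41 mod 20 = 1, 41 mod 10 = 1.

x ≡ 41 (mod 60).


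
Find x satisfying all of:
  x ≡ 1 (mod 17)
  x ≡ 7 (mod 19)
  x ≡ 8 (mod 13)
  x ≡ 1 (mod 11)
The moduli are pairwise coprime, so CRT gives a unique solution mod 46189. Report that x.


Product of moduli M = 17 · 19 · 13 · 11 = 46189.
Merge one congruence at a time:
  Start: x ≡ 1 (mod 17).
  Combine with x ≡ 7 (mod 19); new modulus lcm = 323.
    Write x = 1 + 17·t and substitute into x ≡ 7 (mod 19): 17·t ≡ 7 − 1 = 6 (mod 19).
    The inverse of 17 mod 19 is 9 (since 17·9 = 153 = 8·19 + 1), so t ≡ 9·6 = 54 ≡ 16 (mod 19).
    Then x = 1 + 17·16 = 273, valid modulo lcm(17, 19) = 323: x ≡ 273 (mod 323).
  Combine with x ≡ 8 (mod 13); new modulus lcm = 4199.
    Write x = 273 + 323·t and substitute into x ≡ 8 (mod 13): 323·t ≡ 8 − 273 = -265 (mod 13).
    Reduce coefficients mod 13: 11·t ≡ 8 (mod 13).
    The inverse of 11 mod 13 is 6 (since 11·6 = 66 = 5·13 + 1), so t ≡ 6·8 = 48 ≡ 9 (mod 13).
    Then x = 273 + 323·9 = 3180, valid modulo lcm(323, 13) = 4199: x ≡ 3180 (mod 4199).
  Combine with x ≡ 1 (mod 11); new modulus lcm = 46189.
    Write x = 3180 + 4199·t and substitute into x ≡ 1 (mod 11): 4199·t ≡ 1 − 3180 = -3179 (mod 11).
    Reduce coefficients mod 11: 8·t ≡ 0 (mod 11).
    The inverse of 8 mod 11 is 7 (since 8·7 = 56 = 5·11 + 1), so t ≡ 7·0 = 0 ≡ 0 (mod 11).
    Then x = 3180 + 4199·0 = 3180, valid modulo lcm(4199, 11) = 46189: x ≡ 3180 (mod 46189).
Verify against each original: 3180 mod 17 = 1, 3180 mod 19 = 7, 3180 mod 13 = 8, 3180 mod 11 = 1.

x ≡ 3180 (mod 46189).


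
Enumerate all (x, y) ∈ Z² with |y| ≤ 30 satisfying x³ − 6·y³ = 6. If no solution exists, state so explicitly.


The equation is x³ - 6y³ = 6. For fixed y, x³ = 6·y³ + 6, so a solution requires the RHS to be a perfect cube.
Strategy: iterate y from -30 to 30, compute RHS = 6·y³ + 6, and check whether it is a (positive or negative) perfect cube.
Check small values of y:
  y = 0: RHS = 6 is not a perfect cube.
  y = 1: RHS = 12 is not a perfect cube.
  y = -1: RHS = 0 = (0)³ ⇒ x = 0 works.
  y = 2: RHS = 54 is not a perfect cube.
  y = -2: RHS = -42 is not a perfect cube.
  y = 3: RHS = 168 is not a perfect cube.
  y = -3: RHS = -156 is not a perfect cube.
Continuing the search up to |y| = 30 finds no further solutions beyond those listed.
Collected solutions: (0, -1).

Solutions (with |y| ≤ 30): (0, -1).


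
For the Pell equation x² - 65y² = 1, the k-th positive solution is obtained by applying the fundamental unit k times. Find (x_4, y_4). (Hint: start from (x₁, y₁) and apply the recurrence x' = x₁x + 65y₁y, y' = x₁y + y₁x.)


Step 1: Find the fundamental solution (x₁, y₁) of x² - 65y² = 1.
  Expand √65 as a continued fraction. a₀ = ⌊√65⌋ = 8; iterate m_{k+1} = d_k·a_k − m_k, d_{k+1} = (65 − m_{k+1}²)/d_k, a_{k+1} = ⌊(a₀ + m_{k+1})/d_{k+1}⌋ (starting m₀ = 0, d₀ = 1), with convergents p_k = a_k·p_{k-1} + p_{k-2}, q_k = a_k·q_{k-1} + q_{k-2} (p₋₁ = 1, q₋₁ = 0):
  k = 0: a₀ = 8; p₀/q₀ = 8/1; p₀² − 65·q₀² = 64 − 65 = -1.
  k = 1: m = 8, d = 1, a = ⌊(8 + 8)/1⌋ = 16; p/q = (16·8 + 1)/(16·1 + 0) = 129/16; p² − 65·q² = 16641 − 16640 = 1.
  The first convergent with p² − 65·q² = 1 gives the fundamental solution (x₁, y₁) = (129, 16).
Step 2: Apply the recurrence (x_{n+1}, y_{n+1}) = (x₁x_n + 65y₁y_n, x₁y_n + y₁x_n) repeatedly.
  From (x_1, y_1) = (129, 16): x_2 = 129·129 + 65·16·16 = 33281; y_2 = 129·16 + 16·129 = 4128.
  From (x_2, y_2) = (33281, 4128): x_3 = 129·33281 + 65·16·4128 = 8586369; y_3 = 129·4128 + 16·33281 = 1065008.
  From (x_3, y_3) = (8586369, 1065008): x_4 = 129·8586369 + 65·16·1065008 = 2215249921; y_4 = 129·1065008 + 16·8586369 = 274767936.
Step 3: Verify x_4² - 65·y_4² = 4907332212490506241 - 4907332212490506240 = 1 (should be 1). ✓

(x_1, y_1) = (129, 16); (x_4, y_4) = (2215249921, 274767936).


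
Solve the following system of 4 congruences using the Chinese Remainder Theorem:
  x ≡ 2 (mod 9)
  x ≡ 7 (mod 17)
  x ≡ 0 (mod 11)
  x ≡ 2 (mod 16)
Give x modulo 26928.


Product of moduli M = 9 · 17 · 11 · 16 = 26928.
Merge one congruence at a time:
  Start: x ≡ 2 (mod 9).
  Combine with x ≡ 7 (mod 17); new modulus lcm = 153.
    Write x = 2 + 9·t and substitute into x ≡ 7 (mod 17): 9·t ≡ 7 − 2 = 5 (mod 17).
    The inverse of 9 mod 17 is 2 (since 9·2 = 18 = 1·17 + 1), so t ≡ 2·5 = 10 ≡ 10 (mod 17).
    Then x = 2 + 9·10 = 92, valid modulo lcm(9, 17) = 153: x ≡ 92 (mod 153).
  Combine with x ≡ 0 (mod 11); new modulus lcm = 1683.
    Write x = 92 + 153·t and substitute into x ≡ 0 (mod 11): 153·t ≡ 0 − 92 = -92 (mod 11).
    Reduce coefficients mod 11: 10·t ≡ 7 (mod 11).
    The inverse of 10 mod 11 is 10 (since 10·10 = 100 = 9·11 + 1), so t ≡ 10·7 = 70 ≡ 4 (mod 11).
    Then x = 92 + 153·4 = 704, valid modulo lcm(153, 11) = 1683: x ≡ 704 (mod 1683).
  Combine with x ≡ 2 (mod 16); new modulus lcm = 26928.
    Write x = 704 + 1683·t and substitute into x ≡ 2 (mod 16): 1683·t ≡ 2 − 704 = -702 (mod 16).
    Reduce coefficients mod 16: 3·t ≡ 2 (mod 16).
    The inverse of 3 mod 16 is 11 (since 3·11 = 33 = 2·16 + 1), so t ≡ 11·2 = 22 ≡ 6 (mod 16).
    Then x = 704 + 1683·6 = 10802, valid modulo lcm(1683, 16) = 26928: x ≡ 10802 (mod 26928).
Verify against each original: 10802 mod 9 = 2, 10802 mod 17 = 7, 10802 mod 11 = 0, 10802 mod 16 = 2.

x ≡ 10802 (mod 26928).


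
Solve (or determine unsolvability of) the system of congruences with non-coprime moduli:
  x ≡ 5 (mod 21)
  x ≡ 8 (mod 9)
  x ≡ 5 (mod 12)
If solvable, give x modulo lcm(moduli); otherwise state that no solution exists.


Moduli 21, 9, 12 are not pairwise coprime, so CRT works modulo lcm(m_i) when all pairwise compatibility conditions hold.
Pairwise compatibility: gcd(m_i, m_j) must divide a_i - a_j for every pair.
Merge one congruence at a time:
  Start: x ≡ 5 (mod 21).
  Combine with x ≡ 8 (mod 9): gcd(21, 9) = 3; 8 - 5 = 3, which IS divisible by 3, so compatible.
    Write x = 5 + 21·t and substitute into x ≡ 8 (mod 9): 21·t ≡ 8 − 5 = 3 (mod 9).
    Divide the congruence (and modulus) by g = 3: 7·t ≡ 1 (mod 3).
    Reduce coefficients mod 3: 1·t ≡ 1 (mod 3).
    So t ≡ 1 (mod 3).
    Then x = 5 + 21·1 = 26, valid modulo lcm(21, 9) = 63: x ≡ 26 (mod 63).
  Combine with x ≡ 5 (mod 12): gcd(63, 12) = 3; 5 - 26 = -21, which IS divisible by 3, so compatible.
    Write x = 26 + 63·t and substitute into x ≡ 5 (mod 12): 63·t ≡ 5 − 26 = -21 (mod 12).
    Divide the congruence (and modulus) by g = 3: 21·t ≡ -7 (mod 4).
    Reduce coefficients mod 4: 1·t ≡ 1 (mod 4).
    So t ≡ 1 (mod 4).
    Then x = 26 + 63·1 = 89, valid modulo lcm(63, 12) = 252: x ≡ 89 (mod 252).
Verify: 89 mod 21 = 5, 89 mod 9 = 8, 89 mod 12 = 5.

x ≡ 89 (mod 252).


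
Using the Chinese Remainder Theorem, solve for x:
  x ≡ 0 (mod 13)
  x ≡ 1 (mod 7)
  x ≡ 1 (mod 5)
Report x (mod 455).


Moduli 13, 7, 5 are pairwise coprime; by CRT there is a unique solution modulo M = 13 · 7 · 5 = 455.
Solve pairwise, accumulating the modulus:
  Start with x ≡ 0 (mod 13).
  Combine with x ≡ 1 (mod 7): since gcd(13, 7) = 1, we get a unique residue mod 91.
    Write x = 0 + 13·t and substitute into x ≡ 1 (mod 7): 13·t ≡ 1 − 0 = 1 (mod 7).
    Reduce coefficients mod 7: 6·t ≡ 1 (mod 7).
    The inverse of 6 mod 7 is 6 (since 6·6 = 36 = 5·7 + 1), so t ≡ 6·1 = 6 ≡ 6 (mod 7).
    Then x = 0 + 13·6 = 78, valid modulo lcm(13, 7) = 91: x ≡ 78 (mod 91).
  Combine with x ≡ 1 (mod 5): since gcd(91, 5) = 1, we get a unique residue mod 455.
    Write x = 78 + 91·t and substitute into x ≡ 1 (mod 5): 91·t ≡ 1 − 78 = -77 (mod 5).
    Reduce coefficients mod 5: 1·t ≡ 3 (mod 5).
    So t ≡ 3 (mod 5).
    Then x = 78 + 91·3 = 351, valid modulo lcm(91, 5) = 455: x ≡ 351 (mod 455).
Verify: 351 mod 13 = 0 ✓, 351 mod 7 = 1 ✓, 351 mod 5 = 1 ✓.

x ≡ 351 (mod 455).


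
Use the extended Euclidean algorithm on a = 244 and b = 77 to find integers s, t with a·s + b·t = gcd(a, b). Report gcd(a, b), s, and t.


Euclidean algorithm on (244, 77) — divide until remainder is 0:
  244 = 3 · 77 + 13
  77 = 5 · 13 + 12
  13 = 1 · 12 + 1
  12 = 12 · 1 + 0
gcd(244, 77) = 1.
Track Bezout coefficients alongside the remainders: start with r₀ = 244 = a·1 + b·0 (s = 1, t = 0) and r₁ = 77 = a·0 + b·1 (s = 0, t = 1); each new remainder r_{k+1} = r_{k-1} − q_k·r_k inherits s_{k+1} = s_{k-1} − q_k·s_k, t_{k+1} = t_{k-1} − q_k·t_k, so r_k = a·s_k + b·t_k at every step:
  q = 3: r = 13, s = 1 − 3·0 = 1, t = 0 − 3·1 = -3  (check: 244·1 + 77·(-3) = 13)
  q = 5: r = 12, s = 0 − 5·1 = -5, t = 1 − 5·(-3) = 16  (check: 244·(-5) + 77·16 = 12)
  q = 1: r = 1, s = 1 − 1·(-5) = 6, t = -3 − 1·16 = -19  (check: 244·6 + 77·(-19) = 1)
The row with r = 1 (the gcd) gives the Bezout coefficients s = 6, t = -19.
Result: 244 · (6) + 77 · (-19) = 1.

gcd(244, 77) = 1; s = 6, t = -19 (check: 244·6 + 77·(-19) = 1).


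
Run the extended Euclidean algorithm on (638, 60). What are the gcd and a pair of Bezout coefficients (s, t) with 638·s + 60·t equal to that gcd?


Euclidean algorithm on (638, 60) — divide until remainder is 0:
  638 = 10 · 60 + 38
  60 = 1 · 38 + 22
  38 = 1 · 22 + 16
  22 = 1 · 16 + 6
  16 = 2 · 6 + 4
  6 = 1 · 4 + 2
  4 = 2 · 2 + 0
gcd(638, 60) = 2.
Track Bezout coefficients alongside the remainders: start with r₀ = 638 = a·1 + b·0 (s = 1, t = 0) and r₁ = 60 = a·0 + b·1 (s = 0, t = 1); each new remainder r_{k+1} = r_{k-1} − q_k·r_k inherits s_{k+1} = s_{k-1} − q_k·s_k, t_{k+1} = t_{k-1} − q_k·t_k, so r_k = a·s_k + b·t_k at every step:
  q = 10: r = 38, s = 1 − 10·0 = 1, t = 0 − 10·1 = -10  (check: 638·1 + 60·(-10) = 38)
  q = 1: r = 22, s = 0 − 1·1 = -1, t = 1 − 1·(-10) = 11  (check: 638·(-1) + 60·11 = 22)
  q = 1: r = 16, s = 1 − 1·(-1) = 2, t = -10 − 1·11 = -21  (check: 638·2 + 60·(-21) = 16)
  q = 1: r = 6, s = -1 − 1·2 = -3, t = 11 − 1·(-21) = 32  (check: 638·(-3) + 60·32 = 6)
  q = 2: r = 4, s = 2 − 2·(-3) = 8, t = -21 − 2·32 = -85  (check: 638·8 + 60·(-85) = 4)
  q = 1: r = 2, s = -3 − 1·8 = -11, t = 32 − 1·(-85) = 117  (check: 638·(-11) + 60·117 = 2)
The row with r = 2 (the gcd) gives the Bezout coefficients s = -11, t = 117.
Result: 638 · (-11) + 60 · (117) = 2.

gcd(638, 60) = 2; s = -11, t = 117 (check: 638·(-11) + 60·117 = 2).


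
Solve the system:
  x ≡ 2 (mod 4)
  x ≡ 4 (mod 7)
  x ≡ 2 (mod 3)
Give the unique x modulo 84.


Moduli 4, 7, 3 are pairwise coprime; by CRT there is a unique solution modulo M = 4 · 7 · 3 = 84.
Solve pairwise, accumulating the modulus:
  Start with x ≡ 2 (mod 4).
  Combine with x ≡ 4 (mod 7): since gcd(4, 7) = 1, we get a unique residue mod 28.
    Write x = 2 + 4·t and substitute into x ≡ 4 (mod 7): 4·t ≡ 4 − 2 = 2 (mod 7).
    The inverse of 4 mod 7 is 2 (since 4·2 = 8 = 1·7 + 1), so t ≡ 2·2 = 4 ≡ 4 (mod 7).
    Then x = 2 + 4·4 = 18, valid modulo lcm(4, 7) = 28: x ≡ 18 (mod 28).
  Combine with x ≡ 2 (mod 3): since gcd(28, 3) = 1, we get a unique residue mod 84.
    Write x = 18 + 28·t and substitute into x ≡ 2 (mod 3): 28·t ≡ 2 − 18 = -16 (mod 3).
    Reduce coefficients mod 3: 1·t ≡ 2 (mod 3).
    So t ≡ 2 (mod 3).
    Then x = 18 + 28·2 = 74, valid modulo lcm(28, 3) = 84: x ≡ 74 (mod 84).
Verify: 74 mod 4 = 2 ✓, 74 mod 7 = 4 ✓, 74 mod 3 = 2 ✓.

x ≡ 74 (mod 84).


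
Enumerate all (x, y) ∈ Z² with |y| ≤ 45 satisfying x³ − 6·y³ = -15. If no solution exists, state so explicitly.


The equation is x³ - 6y³ = -15. For fixed y, x³ = 6·y³ − 15, so a solution requires the RHS to be a perfect cube.
Strategy: iterate y from -45 to 45, compute RHS = 6·y³ − 15, and check whether it is a (positive or negative) perfect cube.
Check small values of y:
  y = 0: RHS = -15 is not a perfect cube.
  y = 1: RHS = -9 is not a perfect cube.
  y = -1: RHS = -21 is not a perfect cube.
  y = 2: RHS = 33 is not a perfect cube.
  y = -2: RHS = -63 is not a perfect cube.
  y = 3: RHS = 147 is not a perfect cube.
  y = -3: RHS = -177 is not a perfect cube.
Continuing the search up to |y| = 45 finds no solutions either.
No (x, y) in the scanned range satisfies the equation.

No integer solutions with |y| ≤ 45.


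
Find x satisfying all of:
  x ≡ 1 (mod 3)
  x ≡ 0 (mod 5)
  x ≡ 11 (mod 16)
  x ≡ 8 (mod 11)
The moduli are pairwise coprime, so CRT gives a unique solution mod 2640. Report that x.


Product of moduli M = 3 · 5 · 16 · 11 = 2640.
Merge one congruence at a time:
  Start: x ≡ 1 (mod 3).
  Combine with x ≡ 0 (mod 5); new modulus lcm = 15.
    Write x = 1 + 3·t and substitute into x ≡ 0 (mod 5): 3·t ≡ 0 − 1 = -1 (mod 5).
    Reduce coefficients mod 5: 3·t ≡ 4 (mod 5).
    The inverse of 3 mod 5 is 2 (since 3·2 = 6 = 1·5 + 1), so t ≡ 2·4 = 8 ≡ 3 (mod 5).
    Then x = 1 + 3·3 = 10, valid modulo lcm(3, 5) = 15: x ≡ 10 (mod 15).
  Combine with x ≡ 11 (mod 16); new modulus lcm = 240.
    Write x = 10 + 15·t and substitute into x ≡ 11 (mod 16): 15·t ≡ 11 − 10 = 1 (mod 16).
    The inverse of 15 mod 16 is 15 (since 15·15 = 225 = 14·16 + 1), so t ≡ 15·1 = 15 ≡ 15 (mod 16).
    Then x = 10 + 15·15 = 235, valid modulo lcm(15, 16) = 240: x ≡ 235 (mod 240).
  Combine with x ≡ 8 (mod 11); new modulus lcm = 2640.
    Write x = 235 + 240·t and substitute into x ≡ 8 (mod 11): 240·t ≡ 8 − 235 = -227 (mod 11).
    Reduce coefficients mod 11: 9·t ≡ 4 (mod 11).
    The inverse of 9 mod 11 is 5 (since 9·5 = 45 = 4·11 + 1), so t ≡ 5·4 = 20 ≡ 9 (mod 11).
    Then x = 235 + 240·9 = 2395, valid modulo lcm(240, 11) = 2640: x ≡ 2395 (mod 2640).
Verify against each original: 2395 mod 3 = 1, 2395 mod 5 = 0, 2395 mod 16 = 11, 2395 mod 11 = 8.

x ≡ 2395 (mod 2640).


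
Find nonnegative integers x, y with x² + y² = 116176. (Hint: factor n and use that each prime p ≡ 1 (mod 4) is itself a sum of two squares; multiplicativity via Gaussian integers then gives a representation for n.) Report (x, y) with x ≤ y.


Step 1: Factor n = 116176 = 2^4 · 53 · 137.
Step 2: Check the mod-4 condition on each prime factor: 2 = 2 (special); 53 ≡ 1 (mod 4), exponent 1; 137 ≡ 1 (mod 4), exponent 1.
All primes ≡ 3 (mod 4) appear to even exponent (or don't appear), so by the two-squares theorem n IS expressible as a sum of two squares.
Step 3: Build a representation. Group n = k² · m with k = 4 and m = 53 · 137 = 7261 (a product of primes ≡ 1 (mod 4)); a representation of m scales to one of n via (k·x)² + (k·y)² = k²(x² + y²). Each prime p ≡ 1 (mod 4) is itself a sum of two squares; find a² by testing p − a² for a perfect square:
  53: 53 − 1² = 52, 53 − 2² = 49 = 7² ⇒ 53 = 2² + 7².
  137: 137 − 1² = 136, 137 − 2² = 133, 137 − 3² = 128, 137 − 4² = 121 = 11² ⇒ 137 = 4² + 11².
  Combine using the Brahmagupta–Fibonacci identity (a² + b²)(c² + d²) = (ac − bd)² + (ad + bc)² = (ac + bd)² + (ad − bc)²:
  53 · 137 = 7261: from (2² + 7²)(4² + 11²), take (2·4 − 7·11, 2·11 + 7·4) = (8 − 77, 22 + 28) = (-69, 50); dropping signs (only squares matter) gives (69, 50); check 69² + 50² = 4761 + 2500 = 7261 ✓.
  Scale by k = 4: (4·69, 4·50) = (276, 200).
Step 4: Order so x ≤ y and verify: 200² + 276² = 40000 + 76176 = 116176 = n. ✓

n = 116176 = 200² + 276² (one valid representation with x ≤ y).


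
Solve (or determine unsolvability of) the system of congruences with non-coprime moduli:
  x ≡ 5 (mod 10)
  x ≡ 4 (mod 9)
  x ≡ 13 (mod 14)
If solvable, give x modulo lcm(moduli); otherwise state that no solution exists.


Moduli 10, 9, 14 are not pairwise coprime, so CRT works modulo lcm(m_i) when all pairwise compatibility conditions hold.
Pairwise compatibility: gcd(m_i, m_j) must divide a_i - a_j for every pair.
Merge one congruence at a time:
  Start: x ≡ 5 (mod 10).
  Combine with x ≡ 4 (mod 9): gcd(10, 9) = 1; 4 - 5 = -1, which IS divisible by 1, so compatible.
    Write x = 5 + 10·t and substitute into x ≡ 4 (mod 9): 10·t ≡ 4 − 5 = -1 (mod 9).
    Reduce coefficients mod 9: 1·t ≡ 8 (mod 9).
    So t ≡ 8 (mod 9).
    Then x = 5 + 10·8 = 85, valid modulo lcm(10, 9) = 90: x ≡ 85 (mod 90).
  Combine with x ≡ 13 (mod 14): gcd(90, 14) = 2; 13 - 85 = -72, which IS divisible by 2, so compatible.
    Write x = 85 + 90·t and substitute into x ≡ 13 (mod 14): 90·t ≡ 13 − 85 = -72 (mod 14).
    Divide the congruence (and modulus) by g = 2: 45·t ≡ -36 (mod 7).
    Reduce coefficients mod 7: 3·t ≡ 6 (mod 7).
    The inverse of 3 mod 7 is 5 (since 3·5 = 15 = 2·7 + 1), so t ≡ 5·6 = 30 ≡ 2 (mod 7).
    Then x = 85 + 90·2 = 265, valid modulo lcm(90, 14) = 630: x ≡ 265 (mod 630).
Verify: 265 mod 10 = 5, 265 mod 9 = 4, 265 mod 14 = 13.

x ≡ 265 (mod 630).


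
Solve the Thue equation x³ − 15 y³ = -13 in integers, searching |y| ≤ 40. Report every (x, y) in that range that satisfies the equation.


The equation is x³ - 15y³ = -13. For fixed y, x³ = 15·y³ − 13, so a solution requires the RHS to be a perfect cube.
Strategy: iterate y from -40 to 40, compute RHS = 15·y³ − 13, and check whether it is a (positive or negative) perfect cube.
Check small values of y:
  y = 0: RHS = -13 is not a perfect cube.
  y = 1: RHS = 2 is not a perfect cube.
  y = -1: RHS = -28 is not a perfect cube.
  y = 2: RHS = 107 is not a perfect cube.
  y = -2: RHS = -133 is not a perfect cube.
  y = 3: RHS = 392 is not a perfect cube.
  y = -3: RHS = -418 is not a perfect cube.
Continuing the search up to |y| = 40 finds no solutions either.
No (x, y) in the scanned range satisfies the equation.

No integer solutions with |y| ≤ 40.


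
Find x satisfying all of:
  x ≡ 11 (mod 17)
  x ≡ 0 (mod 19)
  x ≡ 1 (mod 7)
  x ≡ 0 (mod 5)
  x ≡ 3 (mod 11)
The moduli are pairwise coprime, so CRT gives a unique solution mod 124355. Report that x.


Product of moduli M = 17 · 19 · 7 · 5 · 11 = 124355.
Merge one congruence at a time:
  Start: x ≡ 11 (mod 17).
  Combine with x ≡ 0 (mod 19); new modulus lcm = 323.
    Write x = 11 + 17·t and substitute into x ≡ 0 (mod 19): 17·t ≡ 0 − 11 = -11 (mod 19).
    Reduce coefficients mod 19: 17·t ≡ 8 (mod 19).
    The inverse of 17 mod 19 is 9 (since 17·9 = 153 = 8·19 + 1), so t ≡ 9·8 = 72 ≡ 15 (mod 19).
    Then x = 11 + 17·15 = 266, valid modulo lcm(17, 19) = 323: x ≡ 266 (mod 323).
  Combine with x ≡ 1 (mod 7); new modulus lcm = 2261.
    Write x = 266 + 323·t and substitute into x ≡ 1 (mod 7): 323·t ≡ 1 − 266 = -265 (mod 7).
    Reduce coefficients mod 7: 1·t ≡ 1 (mod 7).
    So t ≡ 1 (mod 7).
    Then x = 266 + 323·1 = 589, valid modulo lcm(323, 7) = 2261: x ≡ 589 (mod 2261).
  Combine with x ≡ 0 (mod 5); new modulus lcm = 11305.
    Write x = 589 + 2261·t and substitute into x ≡ 0 (mod 5): 2261·t ≡ 0 − 589 = -589 (mod 5).
    Reduce coefficients mod 5: 1·t ≡ 1 (mod 5).
    So t ≡ 1 (mod 5).
    Then x = 589 + 2261·1 = 2850, valid modulo lcm(2261, 5) = 11305: x ≡ 2850 (mod 11305).
  Combine with x ≡ 3 (mod 11); new modulus lcm = 124355.
    Write x = 2850 + 11305·t and substitute into x ≡ 3 (mod 11): 11305·t ≡ 3 − 2850 = -2847 (mod 11).
    Reduce coefficients mod 11: 8·t ≡ 2 (mod 11).
    The inverse of 8 mod 11 is 7 (since 8·7 = 56 = 5·11 + 1), so t ≡ 7·2 = 14 ≡ 3 (mod 11).
    Then x = 2850 + 11305·3 = 36765, valid modulo lcm(11305, 11) = 124355: x ≡ 36765 (mod 124355).
Verify against each original: 36765 mod 17 = 11, 36765 mod 19 = 0, 36765 mod 7 = 1, 36765 mod 5 = 0, 36765 mod 11 = 3.

x ≡ 36765 (mod 124355).


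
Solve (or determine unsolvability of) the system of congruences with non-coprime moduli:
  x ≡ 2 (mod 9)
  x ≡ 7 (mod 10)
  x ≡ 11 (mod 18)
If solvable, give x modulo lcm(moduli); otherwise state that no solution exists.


Moduli 9, 10, 18 are not pairwise coprime, so CRT works modulo lcm(m_i) when all pairwise compatibility conditions hold.
Pairwise compatibility: gcd(m_i, m_j) must divide a_i - a_j for every pair.
Merge one congruence at a time:
  Start: x ≡ 2 (mod 9).
  Combine with x ≡ 7 (mod 10): gcd(9, 10) = 1; 7 - 2 = 5, which IS divisible by 1, so compatible.
    Write x = 2 + 9·t and substitute into x ≡ 7 (mod 10): 9·t ≡ 7 − 2 = 5 (mod 10).
    The inverse of 9 mod 10 is 9 (since 9·9 = 81 = 8·10 + 1), so t ≡ 9·5 = 45 ≡ 5 (mod 10).
    Then x = 2 + 9·5 = 47, valid modulo lcm(9, 10) = 90: x ≡ 47 (mod 90).
  Combine with x ≡ 11 (mod 18): gcd(90, 18) = 18; 11 - 47 = -36, which IS divisible by 18, so compatible.
    Write x = 47 + 90·t and substitute into x ≡ 11 (mod 18): 90·t ≡ 11 − 47 = -36 (mod 18).
    Divide the congruence (and modulus) by g = 18: 5·t ≡ -2 (mod 1).
    Modulo 1 every t works; take t = 0.
    Then x = 47 + 90·0 = 47, valid modulo lcm(90, 18) = 90: x ≡ 47 (mod 90).
Verify: 47 mod 9 = 2, 47 mod 10 = 7, 47 mod 18 = 11.

x ≡ 47 (mod 90).


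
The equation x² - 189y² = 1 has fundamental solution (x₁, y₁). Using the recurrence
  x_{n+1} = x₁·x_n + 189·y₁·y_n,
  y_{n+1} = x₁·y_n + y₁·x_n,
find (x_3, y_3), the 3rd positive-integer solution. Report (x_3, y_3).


Step 1: Find the fundamental solution (x₁, y₁) of x² - 189y² = 1.
  Expand √189 as a continued fraction. a₀ = ⌊√189⌋ = 13; iterate m_{k+1} = d_k·a_k − m_k, d_{k+1} = (189 − m_{k+1}²)/d_k, a_{k+1} = ⌊(a₀ + m_{k+1})/d_{k+1}⌋ (starting m₀ = 0, d₀ = 1), with convergents p_k = a_k·p_{k-1} + p_{k-2}, q_k = a_k·q_{k-1} + q_{k-2} (p₋₁ = 1, q₋₁ = 0):
  k = 0: a₀ = 13; p₀/q₀ = 13/1; p₀² − 189·q₀² = 169 − 189 = -20.
  k = 1: m = 13, d = 20, a = ⌊(13 + 13)/20⌋ = 1; p/q = (1·13 + 1)/(1·1 + 0) = 14/1; p² − 189·q² = 196 − 189 = 7.
  k = 2: m = 7, d = 7, a = ⌊(13 + 7)/7⌋ = 2; p/q = (2·14 + 13)/(2·1 + 1) = 41/3; p² − 189·q² = 1681 − 1701 = -20.
  k = 3: m = 7, d = 20, a = ⌊(13 + 7)/20⌋ = 1; p/q = (1·41 + 14)/(1·3 + 1) = 55/4; p² − 189·q² = 3025 − 3024 = 1.
  The first convergent with p² − 189·q² = 1 gives the fundamental solution (x₁, y₁) = (55, 4).
Step 2: Apply the recurrence (x_{n+1}, y_{n+1}) = (x₁x_n + 189y₁y_n, x₁y_n + y₁x_n) repeatedly.
  From (x_1, y_1) = (55, 4): x_2 = 55·55 + 189·4·4 = 6049; y_2 = 55·4 + 4·55 = 440.
  From (x_2, y_2) = (6049, 440): x_3 = 55·6049 + 189·4·440 = 665335; y_3 = 55·440 + 4·6049 = 48396.
Step 3: Verify x_3² - 189·y_3² = 442670662225 - 442670662224 = 1 (should be 1). ✓

(x_1, y_1) = (55, 4); (x_3, y_3) = (665335, 48396).
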